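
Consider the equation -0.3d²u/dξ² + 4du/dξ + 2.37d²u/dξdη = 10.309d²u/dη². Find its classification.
Rewriting in standard form: -0.3d²u/dξ² + 2.37d²u/dξdη - 10.309d²u/dη² + 4du/dξ = 0. Elliptic. (A = -0.3, B = 2.37, C = -10.309 gives B² - 4AC = -6.7539.)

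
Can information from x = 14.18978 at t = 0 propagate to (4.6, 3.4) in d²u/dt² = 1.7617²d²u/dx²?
No. The domain of dependence is [-1.38978, 10.58978], and 14.18978 is outside this interval.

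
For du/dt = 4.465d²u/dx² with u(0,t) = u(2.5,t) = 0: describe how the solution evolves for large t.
u → 0. Heat diffuses out through both boundaries.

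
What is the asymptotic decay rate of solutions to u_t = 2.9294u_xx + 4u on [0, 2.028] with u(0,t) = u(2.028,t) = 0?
Eigenvalues: λₙ = 2.9294n²π²/2.028² - 4.
First three modes:
  n=1: λ₁ = 2.9294π²/2.028² - 4 ≈ 3.03
  n=2: λ₂ = 11.7176π²/2.028² - 4 ≈ 24.119
  n=3: λ₃ = 26.3646π²/2.028² - 4 ≈ 59.268
Since 2.9294π²/2.028² ≈ 7.03 > 4, all λₙ > 0.
The n=1 mode decays slowest → dominates as t → ∞.
Asymptotic: u ~ c₁ sin(πx/2.028) e^{-λ₁t} with decay rate λ₁ ≈ 3.03.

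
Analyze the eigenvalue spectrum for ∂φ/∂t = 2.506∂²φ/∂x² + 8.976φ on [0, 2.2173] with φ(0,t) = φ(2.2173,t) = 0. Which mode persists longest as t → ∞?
Eigenvalues: λₙ = 2.506n²π²/2.2173² - 8.976.
First three modes:
  n=1: λ₁ = 2.506π²/2.2173² - 8.976 ≈ -3.945
  n=2: λ₂ = 10.024π²/2.2173² - 8.976 ≈ 11.147
  n=3: λ₃ = 22.554π²/2.2173² - 8.976 ≈ 36.301
Since 2.506π²/2.2173² ≈ 5.031 < 8.976, λ₁ < 0.
The n=1 mode grows fastest (−λₙ is largest for n=1) → dominates.
Asymptotic: φ ~ c₁ sin(πx/2.2173) e^{3.945t} (exponential growth at rate −λ₁ ≈ 3.945).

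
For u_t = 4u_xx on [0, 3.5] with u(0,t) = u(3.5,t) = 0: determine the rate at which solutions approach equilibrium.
Eigenvalues: λₙ = 4n²π²/3.5².
First three modes:
  n=1: λ₁ = 4π²/3.5² ≈ 3.223
  n=2: λ₂ = 16π²/3.5² ≈ 12.891 (4× faster decay)
  n=3: λ₃ = 36π²/3.5² ≈ 29.005 (9× faster decay)
As t → ∞, higher modes decay exponentially faster. The n=1 mode dominates: u ~ c₁ sin(πx/3.5) e^{-λ₁t}.
Decay rate: λ₁ = 4π²/3.5² ≈ 3.223.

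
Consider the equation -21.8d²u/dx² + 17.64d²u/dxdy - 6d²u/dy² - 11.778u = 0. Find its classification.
Elliptic. (A = -21.8, B = 17.64, C = -6 gives B² - 4AC = -212.0304.)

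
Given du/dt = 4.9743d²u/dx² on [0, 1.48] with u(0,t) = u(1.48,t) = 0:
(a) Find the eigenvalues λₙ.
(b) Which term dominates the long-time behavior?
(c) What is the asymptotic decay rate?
Eigenvalues: λₙ = 4.9743n²π²/1.48².
First three modes:
  n=1: λ₁ = 4.9743π²/1.48² ≈ 22.413
  n=2: λ₂ = 19.8972π²/1.48² ≈ 89.654 (4× faster decay)
  n=3: λ₃ = 44.7687π²/1.48² ≈ 201.721 (9× faster decay)
As t → ∞, higher modes decay exponentially faster. The n=1 mode dominates: u ~ c₁ sin(πx/1.48) e^{-λ₁t}.
Decay rate: λ₁ = 4.9743π²/1.48² ≈ 22.413.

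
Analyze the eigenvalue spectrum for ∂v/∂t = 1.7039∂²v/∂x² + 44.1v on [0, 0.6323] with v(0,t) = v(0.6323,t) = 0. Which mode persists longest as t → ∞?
Eigenvalues: λₙ = 1.7039n²π²/0.6323² - 44.1.
First three modes:
  n=1: λ₁ = 1.7039π²/0.6323² - 44.1 ≈ -2.037
  n=2: λ₂ = 6.8156π²/0.6323² - 44.1 ≈ 124.151
  n=3: λ₃ = 15.3351π²/0.6323² - 44.1 ≈ 334.465
Since 1.7039π²/0.6323² ≈ 42.063 < 44.1, λ₁ < 0.
The n=1 mode grows fastest (−λₙ is largest for n=1) → dominates.
Asymptotic: v ~ c₁ sin(πx/0.6323) e^{2.037t} (exponential growth at rate −λ₁ ≈ 2.037).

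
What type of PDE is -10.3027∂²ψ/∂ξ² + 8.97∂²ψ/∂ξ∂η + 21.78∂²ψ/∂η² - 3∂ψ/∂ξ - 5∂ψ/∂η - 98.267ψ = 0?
With A = -10.3027, B = 8.97, C = 21.78, the discriminant is 978.032124. This is a hyperbolic PDE.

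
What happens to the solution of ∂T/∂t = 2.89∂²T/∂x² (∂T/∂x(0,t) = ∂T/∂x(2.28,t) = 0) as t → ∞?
T → constant (steady state). Heat is conserved (no flux at boundaries); solution approaches the spatial average.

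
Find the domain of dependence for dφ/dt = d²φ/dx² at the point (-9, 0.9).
The entire real line. The heat equation has infinite propagation speed: any initial disturbance instantly affects all points (though exponentially small far away).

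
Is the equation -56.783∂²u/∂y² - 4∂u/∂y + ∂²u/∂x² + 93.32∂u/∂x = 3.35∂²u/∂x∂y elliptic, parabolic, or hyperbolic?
Rewriting in standard form: ∂²u/∂x² - 3.35∂²u/∂x∂y - 56.783∂²u/∂y² + 93.32∂u/∂x - 4∂u/∂y = 0. Computing B² - 4AC with A = 1, B = -3.35, C = -56.783: discriminant = 238.3545 (positive). Answer: hyperbolic.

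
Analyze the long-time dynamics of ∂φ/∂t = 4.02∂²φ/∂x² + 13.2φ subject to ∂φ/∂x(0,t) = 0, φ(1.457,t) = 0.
Long-time behavior: φ grows unboundedly. Reaction dominates diffusion (r=13.2 > κπ²/(4L²)≈4.67); solution grows exponentially.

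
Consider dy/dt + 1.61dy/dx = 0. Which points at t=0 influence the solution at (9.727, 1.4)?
A single point: x = 7.473. The characteristic through (9.727, 1.4) is x - 1.61t = const, so x = 9.727 - 1.61·1.4 = 7.473.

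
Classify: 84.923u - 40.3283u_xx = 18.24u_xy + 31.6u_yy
Rewriting in standard form: -40.3283u_xx - 18.24u_xy - 31.6u_yy + 84.923u = 0. Elliptic (discriminant = -4764.79952).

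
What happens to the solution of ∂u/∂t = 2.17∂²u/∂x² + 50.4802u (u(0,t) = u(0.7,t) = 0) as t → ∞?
u grows unboundedly. Reaction dominates diffusion (r=50.4802 > κπ²/L²≈43.71); solution grows exponentially.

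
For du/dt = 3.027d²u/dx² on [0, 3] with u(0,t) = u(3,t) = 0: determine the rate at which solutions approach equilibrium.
Eigenvalues: λₙ = 3.027n²π²/3².
First three modes:
  n=1: λ₁ = 3.027π²/3² ≈ 3.319
  n=2: λ₂ = 12.108π²/3² ≈ 13.278 (4× faster decay)
  n=3: λ₃ = 27.243π²/3² ≈ 29.875 (9× faster decay)
As t → ∞, higher modes decay exponentially faster. The n=1 mode dominates: u ~ c₁ sin(πx/3) e^{-λ₁t}.
Decay rate: λ₁ = 3.027π²/3² ≈ 3.319.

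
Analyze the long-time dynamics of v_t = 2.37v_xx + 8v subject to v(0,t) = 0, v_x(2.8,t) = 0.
Long-time behavior: v grows unboundedly. Reaction dominates diffusion (r=8 > κπ²/(4L²)≈0.75); solution grows exponentially.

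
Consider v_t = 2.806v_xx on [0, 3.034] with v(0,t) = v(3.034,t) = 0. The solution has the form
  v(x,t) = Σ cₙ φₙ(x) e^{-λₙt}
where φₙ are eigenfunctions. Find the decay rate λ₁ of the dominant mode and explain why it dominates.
Eigenvalues: λₙ = 2.806n²π²/3.034².
First three modes:
  n=1: λ₁ = 2.806π²/3.034² ≈ 3.009
  n=2: λ₂ = 11.224π²/3.034² ≈ 12.034 (4× faster decay)
  n=3: λ₃ = 25.254π²/3.034² ≈ 27.077 (9× faster decay)
As t → ∞, higher modes decay exponentially faster. The n=1 mode dominates: v ~ c₁ sin(πx/3.034) e^{-λ₁t}.
Decay rate: λ₁ = 2.806π²/3.034² ≈ 3.009.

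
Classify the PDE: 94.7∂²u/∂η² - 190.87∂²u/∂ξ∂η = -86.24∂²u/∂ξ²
Rewriting in standard form: 86.24∂²u/∂ξ² - 190.87∂²u/∂ξ∂η + 94.7∂²u/∂η² = 0. A = 86.24, B = -190.87, C = 94.7. Discriminant B² - 4AC = 3763.6449. Since 3763.6449 > 0, hyperbolic.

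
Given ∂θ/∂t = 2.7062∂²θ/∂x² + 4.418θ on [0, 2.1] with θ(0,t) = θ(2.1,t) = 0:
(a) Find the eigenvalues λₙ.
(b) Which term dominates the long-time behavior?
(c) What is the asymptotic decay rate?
Eigenvalues: λₙ = 2.7062n²π²/2.1² - 4.418.
First three modes:
  n=1: λ₁ = 2.7062π²/2.1² - 4.418 ≈ 1.638
  n=2: λ₂ = 10.8248π²/2.1² - 4.418 ≈ 19.808
  n=3: λ₃ = 24.3558π²/2.1² - 4.418 ≈ 50.09
Since 2.7062π²/2.1² ≈ 6.056 > 4.418, all λₙ > 0.
The n=1 mode decays slowest → dominates as t → ∞.
Asymptotic: θ ~ c₁ sin(πx/2.1) e^{-λ₁t} with decay rate λ₁ ≈ 1.638.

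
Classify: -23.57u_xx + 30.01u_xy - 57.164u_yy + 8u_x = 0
Elliptic (discriminant = -4488.82182).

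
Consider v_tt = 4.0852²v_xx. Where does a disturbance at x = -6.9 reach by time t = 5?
Domain of influence: [-27.326, 13.526]. Data at x = -6.9 spreads outward at speed 4.0852.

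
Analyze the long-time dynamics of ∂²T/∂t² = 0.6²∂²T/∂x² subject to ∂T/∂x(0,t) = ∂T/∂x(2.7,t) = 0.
Long-time behavior: T oscillates about a mean that drifts linearly in t (generically unbounded; no decay). There is no damping, so the nonconstant modes persist as standing waves (energy conserved, no decay). But with Neumann conditions at both ends the constant mode has eigenvalue 0: the spatial mean M(t) of T satisfies M'' = 0, so M(t) = M(0) + M'(0)·t. Unless the initial velocity has zero mean (∫T_t(x,0)dx = 0), the solution grows linearly in t (unbounded, though not exponentially); if it does have zero mean, the solution stays bounded and simply oscillates.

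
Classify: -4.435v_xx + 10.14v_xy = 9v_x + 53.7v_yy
Rewriting in standard form: -4.435v_xx + 10.14v_xy - 53.7v_yy - 9v_x = 0. Elliptic (discriminant = -849.8184).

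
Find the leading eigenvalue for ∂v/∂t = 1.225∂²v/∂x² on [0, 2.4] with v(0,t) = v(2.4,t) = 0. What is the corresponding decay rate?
Eigenvalues: λₙ = 1.225n²π²/2.4².
First three modes:
  n=1: λ₁ = 1.225π²/2.4² ≈ 2.099
  n=2: λ₂ = 4.9π²/2.4² ≈ 8.396 (4× faster decay)
  n=3: λ₃ = 11.025π²/2.4² ≈ 18.891 (9× faster decay)
As t → ∞, higher modes decay exponentially faster. The n=1 mode dominates: v ~ c₁ sin(πx/2.4) e^{-λ₁t}.
Decay rate: λ₁ = 1.225π²/2.4² ≈ 2.099.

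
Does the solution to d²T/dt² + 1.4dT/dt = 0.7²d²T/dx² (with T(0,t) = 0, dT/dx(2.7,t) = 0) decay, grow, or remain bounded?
T → 0. Damping (γ=1.4) dissipates energy; oscillations decay exponentially.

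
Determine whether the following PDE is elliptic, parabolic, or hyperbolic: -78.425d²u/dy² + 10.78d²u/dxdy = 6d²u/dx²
Rewriting in standard form: -6d²u/dx² + 10.78d²u/dxdy - 78.425d²u/dy² = 0. Coefficients: A = -6, B = 10.78, C = -78.425. B² - 4AC = -1765.9916, which is negative, so the equation is elliptic.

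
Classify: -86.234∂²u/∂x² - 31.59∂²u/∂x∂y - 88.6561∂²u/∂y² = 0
Elliptic (discriminant = -29582.7524096).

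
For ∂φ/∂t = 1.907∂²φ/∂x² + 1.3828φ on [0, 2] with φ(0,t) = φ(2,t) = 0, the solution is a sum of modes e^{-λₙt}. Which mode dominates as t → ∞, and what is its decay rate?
Eigenvalues: λₙ = 1.907n²π²/2² - 1.3828.
First three modes:
  n=1: λ₁ = 1.907π²/2² - 1.3828 ≈ 3.323
  n=2: λ₂ = 7.628π²/2² - 1.3828 ≈ 17.439
  n=3: λ₃ = 17.163π²/2² - 1.3828 ≈ 40.965
Since 1.907π²/2² ≈ 4.705 > 1.3828, all λₙ > 0.
The n=1 mode decays slowest → dominates as t → ∞.
Asymptotic: φ ~ c₁ sin(πx/2) e^{-λ₁t} with decay rate λ₁ ≈ 3.323.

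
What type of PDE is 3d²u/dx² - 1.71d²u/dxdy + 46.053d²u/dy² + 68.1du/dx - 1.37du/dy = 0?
With A = 3, B = -1.71, C = 46.053, the discriminant is -549.7119. This is an elliptic PDE.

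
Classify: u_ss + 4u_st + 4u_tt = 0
Parabolic (discriminant = 0).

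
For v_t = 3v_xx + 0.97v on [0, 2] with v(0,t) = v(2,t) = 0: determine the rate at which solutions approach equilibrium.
Eigenvalues: λₙ = 3n²π²/2² - 0.97.
First three modes:
  n=1: λ₁ = 3π²/2² - 0.97 ≈ 6.432
  n=2: λ₂ = 12π²/2² - 0.97 ≈ 28.639
  n=3: λ₃ = 27π²/2² - 0.97 ≈ 65.65
Since 3π²/2² ≈ 7.402 > 0.97, all λₙ > 0.
The n=1 mode decays slowest → dominates as t → ∞.
Asymptotic: v ~ c₁ sin(πx/2) e^{-λ₁t} with decay rate λ₁ ≈ 6.432.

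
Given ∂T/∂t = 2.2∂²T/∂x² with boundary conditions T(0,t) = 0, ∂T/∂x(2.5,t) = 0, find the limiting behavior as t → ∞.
T → 0. Heat escapes through the Dirichlet boundary.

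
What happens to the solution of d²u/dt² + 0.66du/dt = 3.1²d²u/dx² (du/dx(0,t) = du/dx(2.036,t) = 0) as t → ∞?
u → constant (steady state). Damping (γ=0.66) dissipates the nonconstant modes; with Neumann BCs the spatial average obeys M''+γM'=0 and tends to a finite limit.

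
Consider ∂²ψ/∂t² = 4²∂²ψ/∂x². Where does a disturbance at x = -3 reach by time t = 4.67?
Domain of influence: [-21.68, 15.68]. Data at x = -3 spreads outward at speed 4.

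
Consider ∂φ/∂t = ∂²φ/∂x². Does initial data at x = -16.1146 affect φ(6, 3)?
Yes, for any finite x. The heat equation has infinite propagation speed, so all initial data affects all points at any t > 0.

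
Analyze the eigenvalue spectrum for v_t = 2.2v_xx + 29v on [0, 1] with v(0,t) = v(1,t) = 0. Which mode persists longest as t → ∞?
Eigenvalues: λₙ = 2.2n²π²/1² - 29.
First three modes:
  n=1: λ₁ = 2.2π² - 29 ≈ -7.287
  n=2: λ₂ = 8.8π² - 29 ≈ 57.853
  n=3: λ₃ = 19.8π² - 29 ≈ 166.418
Since 2.2π² ≈ 21.713 < 29, λ₁ < 0.
The n=1 mode grows fastest (−λₙ is largest for n=1) → dominates.
Asymptotic: v ~ c₁ sin(πx/1) e^{7.287t} (exponential growth at rate −λ₁ ≈ 7.287).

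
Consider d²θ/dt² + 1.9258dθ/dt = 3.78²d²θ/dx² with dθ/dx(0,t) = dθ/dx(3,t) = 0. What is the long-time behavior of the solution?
As t → ∞, θ → constant (steady state). Damping (γ=1.9258) dissipates the nonconstant modes; with Neumann BCs the spatial average obeys M''+γM'=0 and tends to a finite limit.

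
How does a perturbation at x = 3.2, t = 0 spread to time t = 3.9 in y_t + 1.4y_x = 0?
At x = 8.66. The characteristic carries data from (3.2, 0) to (8.66, 3.9).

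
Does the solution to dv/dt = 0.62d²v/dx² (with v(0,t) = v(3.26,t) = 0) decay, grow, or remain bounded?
v → 0. Heat diffuses out through both boundaries.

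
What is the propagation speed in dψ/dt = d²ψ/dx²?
Infinite. The heat equation is parabolic, not hyperbolic, so disturbances propagate instantly.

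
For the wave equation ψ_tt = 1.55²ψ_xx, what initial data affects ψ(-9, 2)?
Domain of dependence: [-12.1, -5.9]. Signals travel at speed 1.55, so data within |x - -9| ≤ 1.55·2 = 3.1 can reach the point.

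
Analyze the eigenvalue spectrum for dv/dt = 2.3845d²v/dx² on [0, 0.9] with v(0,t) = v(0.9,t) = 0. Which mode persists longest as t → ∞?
Eigenvalues: λₙ = 2.3845n²π²/0.9².
First three modes:
  n=1: λ₁ = 2.3845π²/0.9² ≈ 29.054
  n=2: λ₂ = 9.538π²/0.9² ≈ 116.218 (4× faster decay)
  n=3: λ₃ = 21.4605π²/0.9² ≈ 261.49 (9× faster decay)
As t → ∞, higher modes decay exponentially faster. The n=1 mode dominates: v ~ c₁ sin(πx/0.9) e^{-λ₁t}.
Decay rate: λ₁ = 2.3845π²/0.9² ≈ 29.054.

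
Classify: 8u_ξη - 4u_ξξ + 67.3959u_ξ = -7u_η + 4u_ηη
Rewriting in standard form: -4u_ξξ + 8u_ξη - 4u_ηη + 67.3959u_ξ + 7u_η = 0. Parabolic (discriminant = 0).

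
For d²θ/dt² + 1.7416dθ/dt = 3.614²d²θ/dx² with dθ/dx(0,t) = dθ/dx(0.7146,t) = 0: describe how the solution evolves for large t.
θ → constant (steady state). Damping (γ=1.7416) dissipates the nonconstant modes; with Neumann BCs the spatial average obeys M''+γM'=0 and tends to a finite limit.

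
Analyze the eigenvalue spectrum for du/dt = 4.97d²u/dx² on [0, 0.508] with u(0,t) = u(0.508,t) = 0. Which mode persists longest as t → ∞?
Eigenvalues: λₙ = 4.97n²π²/0.508².
First three modes:
  n=1: λ₁ = 4.97π²/0.508² ≈ 190.077
  n=2: λ₂ = 19.88π²/0.508² ≈ 760.306 (4× faster decay)
  n=3: λ₃ = 44.73π²/0.508² ≈ 1710.69 (9× faster decay)
As t → ∞, higher modes decay exponentially faster. The n=1 mode dominates: u ~ c₁ sin(πx/0.508) e^{-λ₁t}.
Decay rate: λ₁ = 4.97π²/0.508² ≈ 190.077.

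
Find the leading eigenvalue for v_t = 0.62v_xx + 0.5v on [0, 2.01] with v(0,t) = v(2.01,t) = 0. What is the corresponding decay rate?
Eigenvalues: λₙ = 0.62n²π²/2.01² - 0.5.
First three modes:
  n=1: λ₁ = 0.62π²/2.01² - 0.5 ≈ 1.015
  n=2: λ₂ = 2.48π²/2.01² - 0.5 ≈ 5.558
  n=3: λ₃ = 5.58π²/2.01² - 0.5 ≈ 13.131
Since 0.62π²/2.01² ≈ 1.515 > 0.5, all λₙ > 0.
The n=1 mode decays slowest → dominates as t → ∞.
Asymptotic: v ~ c₁ sin(πx/2.01) e^{-λ₁t} with decay rate λ₁ ≈ 1.015.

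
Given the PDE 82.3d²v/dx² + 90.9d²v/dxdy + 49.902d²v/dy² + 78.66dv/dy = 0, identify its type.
The second-order coefficients are A = 82.3, B = 90.9, C = 49.902. Since B² - 4AC = -8164.9284 < 0, this is an elliptic PDE.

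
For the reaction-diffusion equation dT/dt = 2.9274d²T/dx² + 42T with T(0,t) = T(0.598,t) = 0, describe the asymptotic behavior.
T → 0. Diffusion dominates reaction (r=42 < κπ²/L²≈80.79); solution decays.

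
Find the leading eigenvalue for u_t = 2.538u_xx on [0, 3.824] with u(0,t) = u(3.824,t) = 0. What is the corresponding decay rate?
Eigenvalues: λₙ = 2.538n²π²/3.824².
First three modes:
  n=1: λ₁ = 2.538π²/3.824² ≈ 1.713
  n=2: λ₂ = 10.152π²/3.824² ≈ 6.852 (4× faster decay)
  n=3: λ₃ = 22.842π²/3.824² ≈ 15.417 (9× faster decay)
As t → ∞, higher modes decay exponentially faster. The n=1 mode dominates: u ~ c₁ sin(πx/3.824) e^{-λ₁t}.
Decay rate: λ₁ = 2.538π²/3.824² ≈ 1.713.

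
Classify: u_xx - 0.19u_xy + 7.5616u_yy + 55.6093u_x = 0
Elliptic (discriminant = -30.2103).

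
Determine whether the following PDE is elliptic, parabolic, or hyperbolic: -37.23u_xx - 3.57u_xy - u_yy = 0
Coefficients: A = -37.23, B = -3.57, C = -1. B² - 4AC = -136.1751, which is negative, so the equation is elliptic.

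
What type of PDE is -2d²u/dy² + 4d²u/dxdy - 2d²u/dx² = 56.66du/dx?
Rewriting in standard form: -2d²u/dx² + 4d²u/dxdy - 2d²u/dy² - 56.66du/dx = 0. With A = -2, B = 4, C = -2, the discriminant is 0. This is a parabolic PDE.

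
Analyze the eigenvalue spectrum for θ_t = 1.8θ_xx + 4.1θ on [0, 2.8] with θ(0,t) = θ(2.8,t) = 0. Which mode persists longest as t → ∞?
Eigenvalues: λₙ = 1.8n²π²/2.8² - 4.1.
First three modes:
  n=1: λ₁ = 1.8π²/2.8² - 4.1 ≈ -1.834
  n=2: λ₂ = 7.2π²/2.8² - 4.1 ≈ 4.964
  n=3: λ₃ = 16.2π²/2.8² - 4.1 ≈ 16.294
Since 1.8π²/2.8² ≈ 2.266 < 4.1, λ₁ < 0.
The n=1 mode grows fastest (−λₙ is largest for n=1) → dominates.
Asymptotic: θ ~ c₁ sin(πx/2.8) e^{1.834t} (exponential growth at rate −λ₁ ≈ 1.834).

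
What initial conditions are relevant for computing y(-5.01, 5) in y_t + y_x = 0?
A single point: x = -10.01. The characteristic through (-5.01, 5) is x - 1t = const, so x = -5.01 - 1·5 = -10.01.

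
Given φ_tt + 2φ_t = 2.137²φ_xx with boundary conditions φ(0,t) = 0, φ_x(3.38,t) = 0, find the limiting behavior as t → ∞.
φ → 0. Damping (γ=2) dissipates energy; oscillations decay exponentially.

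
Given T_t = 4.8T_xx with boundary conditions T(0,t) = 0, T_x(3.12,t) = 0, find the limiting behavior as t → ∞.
T → 0. Heat escapes through the Dirichlet boundary.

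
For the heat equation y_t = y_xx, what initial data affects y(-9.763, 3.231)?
The entire real line. The heat equation has infinite propagation speed: any initial disturbance instantly affects all points (though exponentially small far away).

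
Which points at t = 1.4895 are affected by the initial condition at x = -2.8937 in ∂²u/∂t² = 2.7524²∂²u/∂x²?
Domain of influence: [-6.9933998, 1.2059998]. Data at x = -2.8937 spreads outward at speed 2.7524.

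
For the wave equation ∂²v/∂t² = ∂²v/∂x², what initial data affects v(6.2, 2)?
Domain of dependence: [4.2, 8.2]. Signals travel at speed 1, so data within |x - 6.2| ≤ 1·2 = 2 can reach the point.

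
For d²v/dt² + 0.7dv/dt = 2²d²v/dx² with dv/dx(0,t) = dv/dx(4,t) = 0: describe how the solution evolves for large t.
v → constant (steady state). Damping (γ=0.7) dissipates the nonconstant modes; with Neumann BCs the spatial average obeys M''+γM'=0 and tends to a finite limit.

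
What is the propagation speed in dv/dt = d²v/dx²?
Infinite. The heat equation is parabolic, not hyperbolic, so disturbances propagate instantly.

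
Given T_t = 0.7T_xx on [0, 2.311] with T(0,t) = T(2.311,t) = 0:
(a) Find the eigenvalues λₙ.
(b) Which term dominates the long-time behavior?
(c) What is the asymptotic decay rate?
Eigenvalues: λₙ = 0.7n²π²/2.311².
First three modes:
  n=1: λ₁ = 0.7π²/2.311² ≈ 1.294
  n=2: λ₂ = 2.8π²/2.311² ≈ 5.174 (4× faster decay)
  n=3: λ₃ = 6.3π²/2.311² ≈ 11.642 (9× faster decay)
As t → ∞, higher modes decay exponentially faster. The n=1 mode dominates: T ~ c₁ sin(πx/2.311) e^{-λ₁t}.
Decay rate: λ₁ = 0.7π²/2.311² ≈ 1.294.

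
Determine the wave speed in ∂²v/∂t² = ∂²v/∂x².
Speed = 1. Information travels along characteristics x = x₀ ± 1t.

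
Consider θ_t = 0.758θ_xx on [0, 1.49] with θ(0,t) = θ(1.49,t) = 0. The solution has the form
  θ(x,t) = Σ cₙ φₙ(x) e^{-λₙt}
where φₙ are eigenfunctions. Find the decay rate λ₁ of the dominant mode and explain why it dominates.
Eigenvalues: λₙ = 0.758n²π²/1.49².
First three modes:
  n=1: λ₁ = 0.758π²/1.49² ≈ 3.37
  n=2: λ₂ = 3.032π²/1.49² ≈ 13.479 (4× faster decay)
  n=3: λ₃ = 6.822π²/1.49² ≈ 30.328 (9× faster decay)
As t → ∞, higher modes decay exponentially faster. The n=1 mode dominates: θ ~ c₁ sin(πx/1.49) e^{-λ₁t}.
Decay rate: λ₁ = 0.758π²/1.49² ≈ 3.37.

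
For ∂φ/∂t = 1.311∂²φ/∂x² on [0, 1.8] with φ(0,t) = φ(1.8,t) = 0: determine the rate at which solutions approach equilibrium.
Eigenvalues: λₙ = 1.311n²π²/1.8².
First three modes:
  n=1: λ₁ = 1.311π²/1.8² ≈ 3.994
  n=2: λ₂ = 5.244π²/1.8² ≈ 15.974 (4× faster decay)
  n=3: λ₃ = 11.799π²/1.8² ≈ 35.942 (9× faster decay)
As t → ∞, higher modes decay exponentially faster. The n=1 mode dominates: φ ~ c₁ sin(πx/1.8) e^{-λ₁t}.
Decay rate: λ₁ = 1.311π²/1.8² ≈ 3.994.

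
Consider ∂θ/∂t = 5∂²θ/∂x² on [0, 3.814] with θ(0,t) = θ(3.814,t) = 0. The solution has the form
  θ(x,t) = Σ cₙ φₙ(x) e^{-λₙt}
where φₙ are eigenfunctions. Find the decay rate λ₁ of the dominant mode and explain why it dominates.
Eigenvalues: λₙ = 5n²π²/3.814².
First three modes:
  n=1: λ₁ = 5π²/3.814² ≈ 3.392
  n=2: λ₂ = 20π²/3.814² ≈ 13.57 (4× faster decay)
  n=3: λ₃ = 45π²/3.814² ≈ 30.532 (9× faster decay)
As t → ∞, higher modes decay exponentially faster. The n=1 mode dominates: θ ~ c₁ sin(πx/3.814) e^{-λ₁t}.
Decay rate: λ₁ = 5π²/3.814² ≈ 3.392.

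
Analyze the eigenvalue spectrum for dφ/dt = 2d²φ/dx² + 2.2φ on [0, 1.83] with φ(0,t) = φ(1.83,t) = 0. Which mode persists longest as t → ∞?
Eigenvalues: λₙ = 2n²π²/1.83² - 2.2.
First three modes:
  n=1: λ₁ = 2π²/1.83² - 2.2 ≈ 3.694
  n=2: λ₂ = 8π²/1.83² - 2.2 ≈ 21.377
  n=3: λ₃ = 18π²/1.83² - 2.2 ≈ 50.848
Since 2π²/1.83² ≈ 5.894 > 2.2, all λₙ > 0.
The n=1 mode decays slowest → dominates as t → ∞.
Asymptotic: φ ~ c₁ sin(πx/1.83) e^{-λ₁t} with decay rate λ₁ ≈ 3.694.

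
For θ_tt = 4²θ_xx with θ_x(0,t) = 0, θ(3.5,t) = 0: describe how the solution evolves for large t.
θ oscillates (no decay). Energy is conserved; the solution oscillates indefinitely as standing waves.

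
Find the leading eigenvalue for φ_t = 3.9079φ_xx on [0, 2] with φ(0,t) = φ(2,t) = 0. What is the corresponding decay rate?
Eigenvalues: λₙ = 3.9079n²π²/2².
First three modes:
  n=1: λ₁ = 3.9079π²/2² ≈ 9.642
  n=2: λ₂ = 15.6316π²/2² ≈ 38.569 (4× faster decay)
  n=3: λ₃ = 35.1711π²/2² ≈ 86.781 (9× faster decay)
As t → ∞, higher modes decay exponentially faster. The n=1 mode dominates: φ ~ c₁ sin(πx/2) e^{-λ₁t}.
Decay rate: λ₁ = 3.9079π²/2² ≈ 9.642.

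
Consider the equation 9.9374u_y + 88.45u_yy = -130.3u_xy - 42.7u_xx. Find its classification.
Rewriting in standard form: 42.7u_xx + 130.3u_xy + 88.45u_yy + 9.9374u_y = 0. Hyperbolic. (A = 42.7, B = 130.3, C = 88.45 gives B² - 4AC = 1870.83.)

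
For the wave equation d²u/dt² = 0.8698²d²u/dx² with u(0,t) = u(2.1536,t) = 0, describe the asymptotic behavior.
u oscillates (no decay). Energy is conserved; the solution oscillates indefinitely as standing waves.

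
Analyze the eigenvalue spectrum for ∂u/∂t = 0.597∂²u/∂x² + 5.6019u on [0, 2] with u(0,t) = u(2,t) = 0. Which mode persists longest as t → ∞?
Eigenvalues: λₙ = 0.597n²π²/2² - 5.6019.
First three modes:
  n=1: λ₁ = 0.597π²/2² - 5.6019 ≈ -4.129
  n=2: λ₂ = 2.388π²/2² - 5.6019 ≈ 0.29
  n=3: λ₃ = 5.373π²/2² - 5.6019 ≈ 7.655
Since 0.597π²/2² ≈ 1.473 < 5.6019, λ₁ < 0.
The n=1 mode grows fastest (−λₙ is largest for n=1) → dominates.
Asymptotic: u ~ c₁ sin(πx/2) e^{4.129t} (exponential growth at rate −λ₁ ≈ 4.129).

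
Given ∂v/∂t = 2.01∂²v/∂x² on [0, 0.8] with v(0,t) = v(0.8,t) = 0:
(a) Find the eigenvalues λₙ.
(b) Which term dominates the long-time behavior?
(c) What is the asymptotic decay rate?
Eigenvalues: λₙ = 2.01n²π²/0.8².
First three modes:
  n=1: λ₁ = 2.01π²/0.8² ≈ 30.997
  n=2: λ₂ = 8.04π²/0.8² ≈ 123.987 (4× faster decay)
  n=3: λ₃ = 18.09π²/0.8² ≈ 278.971 (9× faster decay)
As t → ∞, higher modes decay exponentially faster. The n=1 mode dominates: v ~ c₁ sin(πx/0.8) e^{-λ₁t}.
Decay rate: λ₁ = 2.01π²/0.8² ≈ 30.997.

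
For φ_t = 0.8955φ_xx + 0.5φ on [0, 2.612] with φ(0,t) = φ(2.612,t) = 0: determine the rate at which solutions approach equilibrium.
Eigenvalues: λₙ = 0.8955n²π²/2.612² - 0.5.
First three modes:
  n=1: λ₁ = 0.8955π²/2.612² - 0.5 ≈ 0.795
  n=2: λ₂ = 3.582π²/2.612² - 0.5 ≈ 4.682
  n=3: λ₃ = 8.0595π²/2.612² - 0.5 ≈ 11.159
Since 0.8955π²/2.612² ≈ 1.295 > 0.5, all λₙ > 0.
The n=1 mode decays slowest → dominates as t → ∞.
Asymptotic: φ ~ c₁ sin(πx/2.612) e^{-λ₁t} with decay rate λ₁ ≈ 0.795.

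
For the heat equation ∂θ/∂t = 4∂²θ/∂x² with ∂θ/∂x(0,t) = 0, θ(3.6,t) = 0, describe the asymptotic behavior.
θ → 0. Heat escapes through the Dirichlet boundary.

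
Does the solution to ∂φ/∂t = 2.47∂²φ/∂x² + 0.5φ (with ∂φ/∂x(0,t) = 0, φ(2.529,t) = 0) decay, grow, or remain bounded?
φ → 0. Diffusion dominates reaction (r=0.5 < κπ²/(4L²)≈0.95); solution decays.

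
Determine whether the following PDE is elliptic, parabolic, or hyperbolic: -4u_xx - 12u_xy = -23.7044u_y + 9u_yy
Rewriting in standard form: -4u_xx - 12u_xy - 9u_yy + 23.7044u_y = 0. Coefficients: A = -4, B = -12, C = -9. B² - 4AC = 0, which is zero, so the equation is parabolic.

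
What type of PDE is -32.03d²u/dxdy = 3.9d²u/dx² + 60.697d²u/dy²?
Rewriting in standard form: -3.9d²u/dx² - 32.03d²u/dxdy - 60.697d²u/dy² = 0. With A = -3.9, B = -32.03, C = -60.697, the discriminant is 79.0477. This is a hyperbolic PDE.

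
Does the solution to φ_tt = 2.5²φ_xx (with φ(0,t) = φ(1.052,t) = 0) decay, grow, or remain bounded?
φ oscillates (no decay). Energy is conserved; the solution oscillates indefinitely as standing waves.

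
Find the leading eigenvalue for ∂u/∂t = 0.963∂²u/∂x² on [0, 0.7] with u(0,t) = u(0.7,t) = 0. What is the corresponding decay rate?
Eigenvalues: λₙ = 0.963n²π²/0.7².
First three modes:
  n=1: λ₁ = 0.963π²/0.7² ≈ 19.397
  n=2: λ₂ = 3.852π²/0.7² ≈ 77.587 (4× faster decay)
  n=3: λ₃ = 8.667π²/0.7² ≈ 174.571 (9× faster decay)
As t → ∞, higher modes decay exponentially faster. The n=1 mode dominates: u ~ c₁ sin(πx/0.7) e^{-λ₁t}.
Decay rate: λ₁ = 0.963π²/0.7² ≈ 19.397.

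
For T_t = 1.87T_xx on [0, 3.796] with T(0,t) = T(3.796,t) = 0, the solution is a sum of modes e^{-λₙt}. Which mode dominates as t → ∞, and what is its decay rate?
Eigenvalues: λₙ = 1.87n²π²/3.796².
First three modes:
  n=1: λ₁ = 1.87π²/3.796² ≈ 1.281
  n=2: λ₂ = 7.48π²/3.796² ≈ 5.123 (4× faster decay)
  n=3: λ₃ = 16.83π²/3.796² ≈ 11.527 (9× faster decay)
As t → ∞, higher modes decay exponentially faster. The n=1 mode dominates: T ~ c₁ sin(πx/3.796) e^{-λ₁t}.
Decay rate: λ₁ = 1.87π²/3.796² ≈ 1.281.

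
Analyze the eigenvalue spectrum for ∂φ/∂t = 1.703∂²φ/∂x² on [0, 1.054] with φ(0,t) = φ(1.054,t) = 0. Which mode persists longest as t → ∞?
Eigenvalues: λₙ = 1.703n²π²/1.054².
First three modes:
  n=1: λ₁ = 1.703π²/1.054² ≈ 15.13
  n=2: λ₂ = 6.812π²/1.054² ≈ 60.519 (4× faster decay)
  n=3: λ₃ = 15.327π²/1.054² ≈ 136.168 (9× faster decay)
As t → ∞, higher modes decay exponentially faster. The n=1 mode dominates: φ ~ c₁ sin(πx/1.054) e^{-λ₁t}.
Decay rate: λ₁ = 1.703π²/1.054² ≈ 15.13.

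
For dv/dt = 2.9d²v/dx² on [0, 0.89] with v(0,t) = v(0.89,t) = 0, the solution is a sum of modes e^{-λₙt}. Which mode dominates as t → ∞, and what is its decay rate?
Eigenvalues: λₙ = 2.9n²π²/0.89².
First three modes:
  n=1: λ₁ = 2.9π²/0.89² ≈ 36.134
  n=2: λ₂ = 11.6π²/0.89² ≈ 144.537 (4× faster decay)
  n=3: λ₃ = 26.1π²/0.89² ≈ 325.207 (9× faster decay)
As t → ∞, higher modes decay exponentially faster. The n=1 mode dominates: v ~ c₁ sin(πx/0.89) e^{-λ₁t}.
Decay rate: λ₁ = 2.9π²/0.89² ≈ 36.134.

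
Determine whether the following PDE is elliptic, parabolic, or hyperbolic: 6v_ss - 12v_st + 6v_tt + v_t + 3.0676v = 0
Coefficients: A = 6, B = -12, C = 6. B² - 4AC = 0, which is zero, so the equation is parabolic.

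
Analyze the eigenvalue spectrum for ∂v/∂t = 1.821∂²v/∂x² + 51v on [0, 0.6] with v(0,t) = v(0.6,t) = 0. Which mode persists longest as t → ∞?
Eigenvalues: λₙ = 1.821n²π²/0.6² - 51.
First three modes:
  n=1: λ₁ = 1.821π²/0.6² - 51 ≈ -1.076
  n=2: λ₂ = 7.284π²/0.6² - 51 ≈ 148.695
  n=3: λ₃ = 16.389π²/0.6² - 51 ≈ 398.314
Since 1.821π²/0.6² ≈ 49.924 < 51, λ₁ < 0.
The n=1 mode grows fastest (−λₙ is largest for n=1) → dominates.
Asymptotic: v ~ c₁ sin(πx/0.6) e^{1.076t} (exponential growth at rate −λ₁ ≈ 1.076).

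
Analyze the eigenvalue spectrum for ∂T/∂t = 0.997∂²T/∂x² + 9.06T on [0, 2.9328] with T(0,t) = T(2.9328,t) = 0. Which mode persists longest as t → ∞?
Eigenvalues: λₙ = 0.997n²π²/2.9328² - 9.06.
First three modes:
  n=1: λ₁ = 0.997π²/2.9328² - 9.06 ≈ -7.916
  n=2: λ₂ = 3.988π²/2.9328² - 9.06 ≈ -4.484
  n=3: λ₃ = 8.973π²/2.9328² - 9.06 ≈ 1.236
Since 0.997π²/2.9328² ≈ 1.144 < 9.06, λ₁ < 0.
The n=1 mode grows fastest (−λₙ is largest for n=1) → dominates.
Asymptotic: T ~ c₁ sin(πx/2.9328) e^{7.916t} (exponential growth at rate −λ₁ ≈ 7.916).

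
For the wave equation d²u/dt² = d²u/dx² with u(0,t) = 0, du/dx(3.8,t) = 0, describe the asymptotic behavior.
u oscillates (no decay). Energy is conserved; the solution oscillates indefinitely as standing waves.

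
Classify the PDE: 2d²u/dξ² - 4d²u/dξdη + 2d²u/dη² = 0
A = 2, B = -4, C = 2. Discriminant B² - 4AC = 0. Since 0 = 0, parabolic.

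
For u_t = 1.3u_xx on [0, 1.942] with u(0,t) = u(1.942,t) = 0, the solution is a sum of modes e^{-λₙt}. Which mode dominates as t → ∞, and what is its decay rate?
Eigenvalues: λₙ = 1.3n²π²/1.942².
First three modes:
  n=1: λ₁ = 1.3π²/1.942² ≈ 3.402
  n=2: λ₂ = 5.2π²/1.942² ≈ 13.608 (4× faster decay)
  n=3: λ₃ = 11.7π²/1.942² ≈ 30.619 (9× faster decay)
As t → ∞, higher modes decay exponentially faster. The n=1 mode dominates: u ~ c₁ sin(πx/1.942) e^{-λ₁t}.
Decay rate: λ₁ = 1.3π²/1.942² ≈ 3.402.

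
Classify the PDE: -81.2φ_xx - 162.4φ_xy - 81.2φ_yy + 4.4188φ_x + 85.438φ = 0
A = -81.2, B = -162.4, C = -81.2. Discriminant B² - 4AC = 0. Since 0 = 0, parabolic.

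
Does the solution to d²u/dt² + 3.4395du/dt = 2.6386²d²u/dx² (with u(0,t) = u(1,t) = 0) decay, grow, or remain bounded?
u → 0. Damping (γ=3.4395) dissipates energy; oscillations decay exponentially.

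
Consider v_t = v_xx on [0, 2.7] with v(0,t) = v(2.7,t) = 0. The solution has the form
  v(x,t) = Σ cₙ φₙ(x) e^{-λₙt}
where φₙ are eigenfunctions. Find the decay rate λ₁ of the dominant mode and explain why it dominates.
Eigenvalues: λₙ = n²π²/2.7².
First three modes:
  n=1: λ₁ = π²/2.7² ≈ 1.354
  n=2: λ₂ = 4π²/2.7² ≈ 5.415 (4× faster decay)
  n=3: λ₃ = 9π²/2.7² ≈ 12.185 (9× faster decay)
As t → ∞, higher modes decay exponentially faster. The n=1 mode dominates: v ~ c₁ sin(πx/2.7) e^{-λ₁t}.
Decay rate: λ₁ = π²/2.7² ≈ 1.354.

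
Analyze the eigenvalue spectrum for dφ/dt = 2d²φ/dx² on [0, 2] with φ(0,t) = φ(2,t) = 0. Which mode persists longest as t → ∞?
Eigenvalues: λₙ = 2n²π²/2².
First three modes:
  n=1: λ₁ = 2π²/2² ≈ 4.935
  n=2: λ₂ = 8π²/2² ≈ 19.739 (4× faster decay)
  n=3: λ₃ = 18π²/2² ≈ 44.413 (9× faster decay)
As t → ∞, higher modes decay exponentially faster. The n=1 mode dominates: φ ~ c₁ sin(πx/2) e^{-λ₁t}.
Decay rate: λ₁ = 2π²/2² ≈ 4.935.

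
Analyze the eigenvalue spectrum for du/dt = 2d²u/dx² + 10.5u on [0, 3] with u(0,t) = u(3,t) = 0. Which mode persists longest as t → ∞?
Eigenvalues: λₙ = 2n²π²/3² - 10.5.
First three modes:
  n=1: λ₁ = 2π²/3² - 10.5 ≈ -8.307
  n=2: λ₂ = 8π²/3² - 10.5 ≈ -1.727
  n=3: λ₃ = 18π²/3² - 10.5 ≈ 9.239
Since 2π²/3² ≈ 2.193 < 10.5, λ₁ < 0.
The n=1 mode grows fastest (−λₙ is largest for n=1) → dominates.
Asymptotic: u ~ c₁ sin(πx/3) e^{8.307t} (exponential growth at rate −λ₁ ≈ 8.307).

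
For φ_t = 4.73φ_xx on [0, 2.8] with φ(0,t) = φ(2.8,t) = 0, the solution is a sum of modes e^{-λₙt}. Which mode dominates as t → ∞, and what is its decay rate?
Eigenvalues: λₙ = 4.73n²π²/2.8².
First three modes:
  n=1: λ₁ = 4.73π²/2.8² ≈ 5.954
  n=2: λ₂ = 18.92π²/2.8² ≈ 23.818 (4× faster decay)
  n=3: λ₃ = 42.57π²/2.8² ≈ 53.59 (9× faster decay)
As t → ∞, higher modes decay exponentially faster. The n=1 mode dominates: φ ~ c₁ sin(πx/2.8) e^{-λ₁t}.
Decay rate: λ₁ = 4.73π²/2.8² ≈ 5.954.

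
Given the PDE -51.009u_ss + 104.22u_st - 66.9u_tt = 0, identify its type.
The second-order coefficients are A = -51.009, B = 104.22, C = -66.9. Since B² - 4AC = -2788.2 < 0, this is an elliptic PDE.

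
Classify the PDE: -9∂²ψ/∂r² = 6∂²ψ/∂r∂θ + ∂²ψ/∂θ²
Rewriting in standard form: -9∂²ψ/∂r² - 6∂²ψ/∂r∂θ - ∂²ψ/∂θ² = 0. A = -9, B = -6, C = -1. Discriminant B² - 4AC = 0. Since 0 = 0, parabolic.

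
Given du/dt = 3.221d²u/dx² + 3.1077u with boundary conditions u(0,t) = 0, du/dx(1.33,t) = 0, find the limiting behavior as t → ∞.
u → 0. Diffusion dominates reaction (r=3.1077 < κπ²/(4L²)≈4.49); solution decays.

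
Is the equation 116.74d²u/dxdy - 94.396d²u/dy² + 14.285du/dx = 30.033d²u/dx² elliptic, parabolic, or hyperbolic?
Rewriting in standard form: -30.033d²u/dx² + 116.74d²u/dxdy - 94.396d²u/dy² + 14.285du/dx = 0. Computing B² - 4AC with A = -30.033, B = 116.74, C = -94.396: discriminant = 2288.247328 (positive). Answer: hyperbolic.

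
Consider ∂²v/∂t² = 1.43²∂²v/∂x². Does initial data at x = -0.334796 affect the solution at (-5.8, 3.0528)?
No. The domain of dependence is [-10.165504, -1.434496], and -0.334796 is outside this interval.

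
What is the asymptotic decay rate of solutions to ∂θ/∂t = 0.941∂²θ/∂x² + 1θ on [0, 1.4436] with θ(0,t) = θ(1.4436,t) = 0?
Eigenvalues: λₙ = 0.941n²π²/1.4436² - 1.
First three modes:
  n=1: λ₁ = 0.941π²/1.4436² - 1 ≈ 3.457
  n=2: λ₂ = 3.764π²/1.4436² - 1 ≈ 16.826
  n=3: λ₃ = 8.469π²/1.4436² - 1 ≈ 39.109
Since 0.941π²/1.4436² ≈ 4.457 > 1, all λₙ > 0.
The n=1 mode decays slowest → dominates as t → ∞.
Asymptotic: θ ~ c₁ sin(πx/1.4436) e^{-λ₁t} with decay rate λ₁ ≈ 3.457.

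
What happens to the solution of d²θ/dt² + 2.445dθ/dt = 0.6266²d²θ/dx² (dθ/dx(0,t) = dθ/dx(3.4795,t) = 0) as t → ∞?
θ → constant (steady state). Damping (γ=2.445) dissipates the nonconstant modes; with Neumann BCs the spatial average obeys M''+γM'=0 and tends to a finite limit.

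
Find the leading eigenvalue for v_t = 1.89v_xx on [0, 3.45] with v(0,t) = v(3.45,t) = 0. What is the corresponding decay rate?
Eigenvalues: λₙ = 1.89n²π²/3.45².
First three modes:
  n=1: λ₁ = 1.89π²/3.45² ≈ 1.567
  n=2: λ₂ = 7.56π²/3.45² ≈ 6.269 (4× faster decay)
  n=3: λ₃ = 17.01π²/3.45² ≈ 14.105 (9× faster decay)
As t → ∞, higher modes decay exponentially faster. The n=1 mode dominates: v ~ c₁ sin(πx/3.45) e^{-λ₁t}.
Decay rate: λ₁ = 1.89π²/3.45² ≈ 1.567.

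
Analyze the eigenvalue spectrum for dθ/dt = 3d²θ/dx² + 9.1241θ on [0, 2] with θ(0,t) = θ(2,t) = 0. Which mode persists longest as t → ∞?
Eigenvalues: λₙ = 3n²π²/2² - 9.1241.
First three modes:
  n=1: λ₁ = 3π²/2² - 9.1241 ≈ -1.722
  n=2: λ₂ = 12π²/2² - 9.1241 ≈ 20.485
  n=3: λ₃ = 27π²/2² - 9.1241 ≈ 57.496
Since 3π²/2² ≈ 7.402 < 9.1241, λ₁ < 0.
The n=1 mode grows fastest (−λₙ is largest for n=1) → dominates.
Asymptotic: θ ~ c₁ sin(πx/2) e^{1.722t} (exponential growth at rate −λ₁ ≈ 1.722).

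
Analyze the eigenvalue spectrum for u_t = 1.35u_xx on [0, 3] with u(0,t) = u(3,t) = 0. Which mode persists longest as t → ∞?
Eigenvalues: λₙ = 1.35n²π²/3².
First three modes:
  n=1: λ₁ = 1.35π²/3² ≈ 1.48
  n=2: λ₂ = 5.4π²/3² ≈ 5.922 (4× faster decay)
  n=3: λ₃ = 12.15π²/3² ≈ 13.324 (9× faster decay)
As t → ∞, higher modes decay exponentially faster. The n=1 mode dominates: u ~ c₁ sin(πx/3) e^{-λ₁t}.
Decay rate: λ₁ = 1.35π²/3² ≈ 1.48.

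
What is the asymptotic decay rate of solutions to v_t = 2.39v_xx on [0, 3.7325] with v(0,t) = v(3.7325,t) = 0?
Eigenvalues: λₙ = 2.39n²π²/3.7325².
First three modes:
  n=1: λ₁ = 2.39π²/3.7325² ≈ 1.693
  n=2: λ₂ = 9.56π²/3.7325² ≈ 6.773 (4× faster decay)
  n=3: λ₃ = 21.51π²/3.7325² ≈ 15.238 (9× faster decay)
As t → ∞, higher modes decay exponentially faster. The n=1 mode dominates: v ~ c₁ sin(πx/3.7325) e^{-λ₁t}.
Decay rate: λ₁ = 2.39π²/3.7325² ≈ 1.693.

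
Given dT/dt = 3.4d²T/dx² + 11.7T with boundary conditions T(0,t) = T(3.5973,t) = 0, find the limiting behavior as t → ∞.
T grows unboundedly. Reaction dominates diffusion (r=11.7 > κπ²/L²≈2.59); solution grows exponentially.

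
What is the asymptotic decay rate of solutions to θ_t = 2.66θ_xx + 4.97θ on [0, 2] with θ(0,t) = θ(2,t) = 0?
Eigenvalues: λₙ = 2.66n²π²/2² - 4.97.
First three modes:
  n=1: λ₁ = 2.66π²/2² - 4.97 ≈ 1.593
  n=2: λ₂ = 10.64π²/2² - 4.97 ≈ 21.283
  n=3: λ₃ = 23.94π²/2² - 4.97 ≈ 54.1
Since 2.66π²/2² ≈ 6.563 > 4.97, all λₙ > 0.
The n=1 mode decays slowest → dominates as t → ∞.
Asymptotic: θ ~ c₁ sin(πx/2) e^{-λ₁t} with decay rate λ₁ ≈ 1.593.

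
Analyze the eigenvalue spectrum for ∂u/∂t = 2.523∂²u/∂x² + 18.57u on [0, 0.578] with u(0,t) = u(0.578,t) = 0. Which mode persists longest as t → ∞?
Eigenvalues: λₙ = 2.523n²π²/0.578² - 18.57.
First three modes:
  n=1: λ₁ = 2.523π²/0.578² - 18.57 ≈ 55.965
  n=2: λ₂ = 10.092π²/0.578² - 18.57 ≈ 279.571
  n=3: λ₃ = 22.707π²/0.578² - 18.57 ≈ 652.247
Since 2.523π²/0.578² ≈ 74.535 > 18.57, all λₙ > 0.
The n=1 mode decays slowest → dominates as t → ∞.
Asymptotic: u ~ c₁ sin(πx/0.578) e^{-λ₁t} with decay rate λ₁ ≈ 55.965.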